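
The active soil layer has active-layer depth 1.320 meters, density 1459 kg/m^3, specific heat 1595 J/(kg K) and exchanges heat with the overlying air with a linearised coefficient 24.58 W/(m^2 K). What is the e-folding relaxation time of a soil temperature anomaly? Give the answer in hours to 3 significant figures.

34.7 hours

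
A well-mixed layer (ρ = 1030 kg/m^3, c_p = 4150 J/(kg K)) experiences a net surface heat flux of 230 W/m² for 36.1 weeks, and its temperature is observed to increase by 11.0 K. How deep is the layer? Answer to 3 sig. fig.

Heat input Q = F Δt = 230 × 2.18×10^7 s = 5.02×10^9 J/m².
Required areal heat capacity C = Q / ΔT = 4.57×10^8 J/(m²·K).
Depth D = C / (ρ c_p) = 4.57×10^8 / (1030 × 4150) = 107 m.

107 m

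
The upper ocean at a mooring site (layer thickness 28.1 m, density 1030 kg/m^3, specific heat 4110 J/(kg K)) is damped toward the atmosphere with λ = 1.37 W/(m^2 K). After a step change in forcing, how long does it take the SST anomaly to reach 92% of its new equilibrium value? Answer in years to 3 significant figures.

6.95 years

Areal heat capacity C = ρ c_p D = 1030 × 4110 × 28.1 = 1.19×10^8 J m⁻² K⁻¹.
τ = C / λ = 1.19×10^8 / 1.37 = 8.68×10^7 s.
Fraction reached: 1 − e^(−t/τ) = 0.92 ⇒ t = −τ ln(1 − 0.92) = τ × 2.53.
t = 2.19×10^8 s = 6.95 years.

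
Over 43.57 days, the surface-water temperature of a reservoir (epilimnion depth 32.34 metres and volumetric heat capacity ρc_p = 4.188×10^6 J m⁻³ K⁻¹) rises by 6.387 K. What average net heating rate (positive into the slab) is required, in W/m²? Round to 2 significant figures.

Areal heat capacity C = ρc_p × D = 4.188×10^6 × 32.34 = 1.35×10^8 J/(m^2 K).
Required heat per unit area: Q = C ΔT = 1.35×10^8 × 6.387 = 8.65×10^8 J/m².
Flux F = Q / Δt = 8.65×10^8 / 3.76×10^6 s = 230 W/m².

230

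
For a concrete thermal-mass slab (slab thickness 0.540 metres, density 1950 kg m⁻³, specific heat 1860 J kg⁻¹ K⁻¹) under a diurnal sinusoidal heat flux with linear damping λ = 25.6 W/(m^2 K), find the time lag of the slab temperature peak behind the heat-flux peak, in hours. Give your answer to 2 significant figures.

Areal heat capacity C = ρ c_p D = 1950 × 1860 × 0.540 = 1.96×10^6 J/(m^2 K).
ω = 2π / 86400 s = 7.27×10^-5 s⁻¹.
Phase lag φ = arctan(Cω/λ) = arctan(142/25.6) = 1.39 rad.
Time lag = φ / ω = 1.39 / 7.27×10^-5 = 19200 s = 5.32 hours.

5.3 hours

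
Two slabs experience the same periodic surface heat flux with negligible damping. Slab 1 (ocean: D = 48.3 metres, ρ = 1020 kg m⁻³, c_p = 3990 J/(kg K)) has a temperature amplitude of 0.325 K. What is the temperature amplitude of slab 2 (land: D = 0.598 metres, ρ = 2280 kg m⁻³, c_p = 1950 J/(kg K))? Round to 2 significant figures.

C_ocean = 1.97×10^8 J/(m²·K); C_land = 2.66×10^6 J/(m²·K).
A ∝ 1/C ⇒ A_land = A_ocean × C_ocean/C_land = 0.325 × 73.9 = 24.0 K.

24 K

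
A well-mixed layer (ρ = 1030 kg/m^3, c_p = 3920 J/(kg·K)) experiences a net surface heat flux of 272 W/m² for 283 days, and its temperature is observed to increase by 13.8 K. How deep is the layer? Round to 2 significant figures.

120 m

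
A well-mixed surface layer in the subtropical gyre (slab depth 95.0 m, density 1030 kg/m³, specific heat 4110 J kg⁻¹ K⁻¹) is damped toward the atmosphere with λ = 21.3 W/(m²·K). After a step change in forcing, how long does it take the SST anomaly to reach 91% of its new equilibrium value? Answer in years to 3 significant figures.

1.44 years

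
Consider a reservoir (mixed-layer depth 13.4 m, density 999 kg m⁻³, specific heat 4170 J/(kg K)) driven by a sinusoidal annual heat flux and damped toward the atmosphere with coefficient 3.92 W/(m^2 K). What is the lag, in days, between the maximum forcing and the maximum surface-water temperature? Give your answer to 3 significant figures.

Areal heat capacity C = ρ c_p D = 999 × 4170 × 13.4 = 5.58×10^7 J m⁻² K⁻¹.
ω = 2π / 3.15×10^7 s = 1.99×10^-7 s⁻¹.
Phase lag φ = arctan(Cω/λ) = arctan(11.1/3.92) = 1.23 rad.
Time lag = φ / ω = 1.23 / 1.99×10^-7 = 6.18×10^6 s = 71.6 days.

71.6 days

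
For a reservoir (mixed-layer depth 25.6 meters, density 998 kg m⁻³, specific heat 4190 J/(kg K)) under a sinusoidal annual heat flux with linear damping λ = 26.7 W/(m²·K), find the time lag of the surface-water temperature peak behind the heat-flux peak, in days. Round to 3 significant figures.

39.2 days

Areal heat capacity C = ρ c_p D = 998 × 4190 × 25.6 = 1.07×10^8 J m⁻² K⁻¹.
ω = 2π / 3.15×10^7 s = 1.99×10^-7 s⁻¹.
Phase lag φ = arctan(Cω/λ) = arctan(21.3/26.7) = 0.674 rad.
Time lag = φ / ω = 0.674 / 1.99×10^-7 = 3.38×10^6 s = 39.2 days.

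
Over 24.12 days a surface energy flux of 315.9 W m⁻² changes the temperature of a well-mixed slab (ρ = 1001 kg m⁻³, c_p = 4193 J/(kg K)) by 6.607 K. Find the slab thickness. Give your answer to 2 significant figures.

Heat input Q = F Δt = 315.9 × 2.08×10^6 s = 6.58×10^8 J/m².
Required areal heat capacity C = Q / ΔT = 9.96×10^7 J/(m²·K).
Depth D = C / (ρ c_p) = 9.96×10^7 / (1001 × 4193) = 23.7 m.

24 m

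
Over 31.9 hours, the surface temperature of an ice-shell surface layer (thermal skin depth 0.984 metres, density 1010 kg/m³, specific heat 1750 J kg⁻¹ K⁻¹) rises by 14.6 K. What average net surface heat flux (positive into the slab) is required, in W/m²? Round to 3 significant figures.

Areal heat capacity C = ρ c_p D = 1010 × 1750 × 0.984 = 1.74×10^6 J/(m^2 K).
Required heat per unit area: Q = C ΔT = 1.74×10^6 × 14.6 = 2.54×10^7 J/m².
Flux F = Q / Δt = 2.54×10^7 / 1.15×10^5 s = 221 W/m².

221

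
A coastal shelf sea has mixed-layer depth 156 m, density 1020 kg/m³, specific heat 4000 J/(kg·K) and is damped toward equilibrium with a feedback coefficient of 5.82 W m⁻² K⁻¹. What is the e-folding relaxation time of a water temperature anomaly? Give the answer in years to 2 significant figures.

Areal heat capacity C = ρ c_p D = 1020 × 4000 × 156 = 6.36×10^8 J/(m²·K).
Relaxation time τ = C / λ = 6.36×10^8 / 5.82 = 1.09×10^8 s.
In years: 1.09×10^8 s / (3.156×10^7 s/year) = 3.47 years.

3.5 years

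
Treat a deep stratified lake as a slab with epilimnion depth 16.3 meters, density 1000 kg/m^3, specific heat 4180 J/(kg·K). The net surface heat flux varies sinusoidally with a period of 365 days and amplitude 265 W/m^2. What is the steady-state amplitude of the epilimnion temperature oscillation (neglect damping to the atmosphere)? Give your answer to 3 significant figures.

19.5 K

Areal heat capacity C = ρ c_p D = 1000 × 4180 × 16.3 = 6.81×10^7 J/(m²·K).
Angular frequency ω = 2π / T = 2π / 3.15×10^7 s = 1.99×10^-7 s⁻¹.
Cω = 6.81×10^7 × 1.99×10^-7 = 13.6 W/(m²·K).
Amplitude A = F₀ / (Cω) = 265 / 13.6 = 19.5 K.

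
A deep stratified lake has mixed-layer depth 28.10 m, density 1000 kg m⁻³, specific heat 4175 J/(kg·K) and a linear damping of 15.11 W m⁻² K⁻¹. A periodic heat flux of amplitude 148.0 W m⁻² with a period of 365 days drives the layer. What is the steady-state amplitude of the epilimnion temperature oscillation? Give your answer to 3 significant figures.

5.32 K

Areal heat capacity C = ρ c_p D = 1000 × 4175 × 28.10 = 1.17×10^8 J/(m²·K).
Angular frequency ω = 2π / T = 2π / 3.15×10^7 s = 1.99×10^-7 s⁻¹.
√((Cω)² + λ²) = √((23.4)² + 15.11²) = 27.8 W/(m²·K).
Amplitude A = F₀ / √((Cω)²+λ²) = 148.0 / 27.8 = 5.32 K.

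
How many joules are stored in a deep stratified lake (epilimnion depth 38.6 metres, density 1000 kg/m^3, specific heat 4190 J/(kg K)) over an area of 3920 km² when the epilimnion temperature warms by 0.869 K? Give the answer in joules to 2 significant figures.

Areal heat capacity C = ρ c_p D = 1000 × 4190 × 38.6 = 1.62×10^8 J/(m^2 K).
Heat per unit area: q = C ΔT = 1.62×10^8 × 0.869 = 1.41×10^8 J/m².
Total heat: Q = q × A = 1.41×10^8 × (3920 × 10⁶ m²) = 5.51×10^17 J.

5.5×10^17 J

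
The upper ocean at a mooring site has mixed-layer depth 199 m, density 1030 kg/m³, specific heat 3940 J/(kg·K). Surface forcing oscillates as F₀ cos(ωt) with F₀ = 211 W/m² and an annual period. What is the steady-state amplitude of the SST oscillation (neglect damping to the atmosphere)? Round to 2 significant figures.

1.3 K

Areal heat capacity C = ρ c_p D = 1030 × 3940 × 199 = 8.08×10^8 J/(m²·K).
Angular frequency ω = 2π / T = 2π / 3.15×10^7 s = 1.99×10^-7 s⁻¹.
Cω = 8.08×10^8 × 1.99×10^-7 = 161 W/(m²·K).
Amplitude A = F₀ / (Cω) = 211 / 161 = 1.31 K.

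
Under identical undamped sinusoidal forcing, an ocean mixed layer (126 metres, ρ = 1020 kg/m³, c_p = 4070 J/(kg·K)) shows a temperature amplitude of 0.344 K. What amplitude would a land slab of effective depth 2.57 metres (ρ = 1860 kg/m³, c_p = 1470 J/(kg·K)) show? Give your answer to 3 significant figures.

C_ocean = 5.23×10^8 J/(m²·K); C_land = 7.03×10^6 J/(m²·K).
A ∝ 1/C ⇒ A_land = A_ocean × C_ocean/C_land = 0.344 × 74.4 = 25.6 K.

25.6 K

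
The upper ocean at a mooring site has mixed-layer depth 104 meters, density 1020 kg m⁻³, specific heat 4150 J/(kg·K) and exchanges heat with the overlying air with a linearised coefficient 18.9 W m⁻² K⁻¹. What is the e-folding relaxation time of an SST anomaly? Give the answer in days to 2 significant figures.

270 days

Areal heat capacity C = ρ c_p D = 1020 × 4150 × 104 = 4.40×10^8 J/(m^2 K).
Relaxation time τ = C / λ = 4.40×10^8 / 18.9 = 2.33×10^7 s.
In days: 2.33×10^7 s / (86400 s/day) = 270 days.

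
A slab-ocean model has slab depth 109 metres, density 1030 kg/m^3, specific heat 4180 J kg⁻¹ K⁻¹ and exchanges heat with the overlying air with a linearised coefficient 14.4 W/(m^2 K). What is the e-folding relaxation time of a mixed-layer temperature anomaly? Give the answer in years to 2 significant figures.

1.0 years

Areal heat capacity C = ρ c_p D = 1030 × 4180 × 109 = 4.69×10^8 J m⁻² K⁻¹.
Relaxation time τ = C / λ = 4.69×10^8 / 14.4 = 3.26×10^7 s.
In years: 3.26×10^7 s / (3.156×10^7 s/year) = 1.03 years.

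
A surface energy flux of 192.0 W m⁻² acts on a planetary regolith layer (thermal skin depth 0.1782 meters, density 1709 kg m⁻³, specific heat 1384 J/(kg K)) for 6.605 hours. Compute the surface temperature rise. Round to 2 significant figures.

Areal heat capacity C = ρ c_p D = 1709 × 1384 × 0.1782 = 4.21×10^5 J m⁻² K⁻¹.
Net heat input Q = F Δt = 192.0 × (6.605 hours × 3600 s/hour) = 4.57×10^6 J/m².
ΔT = Q / C = 4.57×10^6 / 4.21×10^5 = 10.8 K.

11 K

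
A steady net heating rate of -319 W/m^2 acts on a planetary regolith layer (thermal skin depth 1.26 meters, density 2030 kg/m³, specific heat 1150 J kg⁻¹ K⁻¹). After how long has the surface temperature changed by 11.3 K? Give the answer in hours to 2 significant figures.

29 hours

Areal heat capacity C = ρ c_p D = 2030 × 1150 × 1.26 = 2.94×10^6 J m⁻² K⁻¹.
Time required: Δt = C ΔT / F = 2.94×10^6 × -11.3 / -319 = 1.04×10^5 s.
In hours: 1.04×10^5 s / (3600 s/hour) = 28.9 hours.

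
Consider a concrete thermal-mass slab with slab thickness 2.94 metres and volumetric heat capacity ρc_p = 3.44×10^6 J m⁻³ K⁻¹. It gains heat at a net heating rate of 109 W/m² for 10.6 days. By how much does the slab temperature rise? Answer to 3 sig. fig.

Areal heat capacity C = ρc_p × D = 3.44×10^6 × 2.94 = 1.01×10^7 J m⁻² K⁻¹.
Net heat input Q = F Δt = 109 × (10.6 days × 86400 s/day) = 9.98×10^7 J/m².
ΔT = Q / C = 9.98×10^7 / 1.01×10^7 = 9.87 K.

9.87 K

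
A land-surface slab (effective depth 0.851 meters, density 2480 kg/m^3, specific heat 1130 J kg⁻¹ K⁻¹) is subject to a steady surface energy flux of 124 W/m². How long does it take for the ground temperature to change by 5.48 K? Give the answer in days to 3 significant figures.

1.22 days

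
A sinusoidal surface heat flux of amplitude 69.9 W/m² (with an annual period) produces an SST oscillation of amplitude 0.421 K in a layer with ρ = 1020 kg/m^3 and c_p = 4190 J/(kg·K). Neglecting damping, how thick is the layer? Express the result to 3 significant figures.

ω = 2π / 3.15×10^7 s = 1.99×10^-7 s⁻¹.
Required C = F₀ / (A ω) = 69.9 / (0.421 × 1.99×10^-7) = 8.33×10^8 J/(m²·K).
D = C / (ρ c_p) = 8.33×10^8 / (1020 × 4190) = 195 m.

195 m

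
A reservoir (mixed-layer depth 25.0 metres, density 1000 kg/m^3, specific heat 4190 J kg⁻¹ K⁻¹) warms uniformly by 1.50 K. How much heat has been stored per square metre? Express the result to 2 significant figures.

1.6×10^8

Areal heat capacity C = ρ c_p D = 1000 × 4190 × 25.0 = 1.05×10^8 J/(m²·K).
ΔQ = C ΔT = 1.05×10^8 × 1.50 = 1.57×10^8 J/m².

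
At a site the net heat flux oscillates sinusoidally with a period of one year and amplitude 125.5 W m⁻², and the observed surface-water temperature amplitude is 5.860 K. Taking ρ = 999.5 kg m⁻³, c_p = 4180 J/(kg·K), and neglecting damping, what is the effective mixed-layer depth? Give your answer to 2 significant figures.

26 m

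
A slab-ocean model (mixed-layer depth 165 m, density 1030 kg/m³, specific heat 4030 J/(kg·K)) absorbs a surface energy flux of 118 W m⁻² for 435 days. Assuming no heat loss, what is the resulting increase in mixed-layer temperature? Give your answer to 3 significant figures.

Areal heat capacity C = ρ c_p D = 1030 × 4030 × 165 = 6.85×10^8 J/(m^2 K).
Net heat input Q = F Δt = 118 × (435 days × 86400 s/day) = 4.43×10^9 J/m².
ΔT = Q / C = 4.43×10^9 / 6.85×10^8 = 6.48 K.

6.48 K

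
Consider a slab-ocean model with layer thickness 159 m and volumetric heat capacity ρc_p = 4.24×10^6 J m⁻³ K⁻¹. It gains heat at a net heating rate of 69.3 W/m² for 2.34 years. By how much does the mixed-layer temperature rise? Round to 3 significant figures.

7.59 K

Areal heat capacity C = ρc_p × D = 4.24×10^6 × 159 = 6.74×10^8 J/(m²·K).
Net heat input Q = F Δt = 69.3 × (2.34 years × 3.156×10^7 s/year) = 5.12×10^9 J/m².
ΔT = Q / C = 5.12×10^9 / 6.74×10^8 = 7.59 K.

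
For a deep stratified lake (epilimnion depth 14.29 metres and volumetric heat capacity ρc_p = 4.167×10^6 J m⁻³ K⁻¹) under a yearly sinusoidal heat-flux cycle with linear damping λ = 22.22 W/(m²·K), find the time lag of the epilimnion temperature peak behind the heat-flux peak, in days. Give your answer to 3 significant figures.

28.5 days

Areal heat capacity C = ρc_p × D = 4.167×10^6 × 14.29 = 5.95×10^7 J m⁻² K⁻¹.
ω = 2π / 3.15×10^7 s = 1.99×10^-7 s⁻¹.
Phase lag φ = arctan(Cω/λ) = arctan(11.9/22.22) = 0.490 rad.
Time lag = φ / ω = 0.490 / 1.99×10^-7 = 2.46×10^6 s = 28.5 days.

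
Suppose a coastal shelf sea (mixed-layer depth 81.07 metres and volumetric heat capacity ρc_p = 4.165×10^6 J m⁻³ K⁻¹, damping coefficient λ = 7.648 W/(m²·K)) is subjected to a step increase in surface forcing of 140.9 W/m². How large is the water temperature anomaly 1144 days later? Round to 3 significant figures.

16.5 K

Areal heat capacity C = ρc_p × D = 4.165×10^6 × 81.07 = 3.38×10^8 J/(m²·K).
τ = C / λ = 3.38×10^8 / 7.648 = 4.41×10^7 s.
Equilibrium anomaly ΔT_eq = F / λ = 140.9 / 7.648 = 18.4 K.
t = 1144 days = 9.88×10^7 s, so t/τ = 2.24.
ΔT(t) = ΔT_eq (1 − e^(−t/τ)) = 18.4 × (1 − e^−2.24) = 16.5 K.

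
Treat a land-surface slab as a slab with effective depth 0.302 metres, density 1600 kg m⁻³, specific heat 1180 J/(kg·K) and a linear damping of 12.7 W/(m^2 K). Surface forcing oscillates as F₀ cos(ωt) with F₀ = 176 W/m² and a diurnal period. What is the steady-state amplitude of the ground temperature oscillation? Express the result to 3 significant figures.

Areal heat capacity C = ρ c_p D = 1600 × 1180 × 0.302 = 5.70×10^5 J/(m²·K).
Angular frequency ω = 2π / T = 2π / 86400 s = 7.27×10^-5 s⁻¹.
√((Cω)² + λ²) = √((41.5)² + 12.7²) = 43.4 W/(m²·K).
Amplitude A = F₀ / √((Cω)²+λ²) = 176 / 43.4 = 4.06 K.

4.06 K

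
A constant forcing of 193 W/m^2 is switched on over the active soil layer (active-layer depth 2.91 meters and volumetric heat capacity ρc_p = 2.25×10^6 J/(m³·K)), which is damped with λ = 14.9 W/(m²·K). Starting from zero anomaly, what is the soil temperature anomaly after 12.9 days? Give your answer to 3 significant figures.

Areal heat capacity C = ρc_p × D = 2.25×10^6 × 2.91 = 6.55×10^6 J/(m²·K).
τ = C / λ = 6.55×10^6 / 14.9 = 4.39×10^5 s.
Equilibrium anomaly ΔT_eq = F / λ = 193 / 14.9 = 13.0 K.
t = 12.9 days = 1.11×10^6 s, so t/τ = 2.54.
ΔT(t) = ΔT_eq (1 − e^(−t/τ)) = 13.0 × (1 − e^−2.54) = 11.9 K.

11.9 K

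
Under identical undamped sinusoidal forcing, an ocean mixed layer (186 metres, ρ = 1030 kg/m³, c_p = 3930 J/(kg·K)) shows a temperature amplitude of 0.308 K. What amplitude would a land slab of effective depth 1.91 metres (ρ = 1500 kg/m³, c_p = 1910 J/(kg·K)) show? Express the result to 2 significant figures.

C_ocean = 7.53×10^8 J/(m²·K); C_land = 5.47×10^6 J/(m²·K).
A ∝ 1/C ⇒ A_land = A_ocean × C_ocean/C_land = 0.308 × 138 = 42.4 K.

42 K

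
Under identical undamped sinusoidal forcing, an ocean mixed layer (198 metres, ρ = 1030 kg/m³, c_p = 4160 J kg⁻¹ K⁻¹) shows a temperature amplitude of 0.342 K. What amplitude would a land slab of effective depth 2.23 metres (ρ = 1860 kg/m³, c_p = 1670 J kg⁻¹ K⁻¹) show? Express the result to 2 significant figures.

C_ocean = 8.48×10^8 J/(m²·K); C_land = 6.93×10^6 J/(m²·K).
A ∝ 1/C ⇒ A_land = A_ocean × C_ocean/C_land = 0.342 × 122 = 41.9 K.

42 K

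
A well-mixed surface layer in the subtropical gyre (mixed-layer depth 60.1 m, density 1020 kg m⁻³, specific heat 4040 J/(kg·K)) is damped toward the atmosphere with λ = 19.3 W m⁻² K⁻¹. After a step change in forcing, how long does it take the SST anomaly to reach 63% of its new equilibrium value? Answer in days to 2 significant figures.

150 days

Areal heat capacity C = ρ c_p D = 1020 × 4040 × 60.1 = 2.48×10^8 J/(m²·K).
τ = C / λ = 2.48×10^8 / 19.3 = 1.28×10^7 s.
Fraction reached: 1 − e^(−t/τ) = 0.63 ⇒ t = −τ ln(1 − 0.63) = τ × 0.994.
t = 1.28×10^7 s = 148 days.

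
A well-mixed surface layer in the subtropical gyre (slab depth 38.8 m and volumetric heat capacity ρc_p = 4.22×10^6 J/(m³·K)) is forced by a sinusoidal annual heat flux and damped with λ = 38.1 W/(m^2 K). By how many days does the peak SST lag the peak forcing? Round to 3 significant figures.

41.1 days

Areal heat capacity C = ρc_p × D = 4.22×10^6 × 38.8 = 1.64×10^8 J/(m^2 K).
ω = 2π / 3.15×10^7 s = 1.99×10^-7 s⁻¹.
Phase lag φ = arctan(Cω/λ) = arctan(32.6/38.1) = 0.708 rad.
Time lag = φ / ω = 0.708 / 1.99×10^-7 = 3.55×10^6 s = 41.1 days.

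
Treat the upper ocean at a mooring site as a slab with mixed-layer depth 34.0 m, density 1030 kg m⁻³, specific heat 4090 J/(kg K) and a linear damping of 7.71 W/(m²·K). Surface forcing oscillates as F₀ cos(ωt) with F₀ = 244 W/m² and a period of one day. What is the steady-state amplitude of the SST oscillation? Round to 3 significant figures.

0.0234 K

Areal heat capacity C = ρ c_p D = 1030 × 4090 × 34.0 = 1.43×10^8 J/(m^2 K).
Angular frequency ω = 2π / T = 2π / 86400 s = 7.27×10^-5 s⁻¹.
√((Cω)² + λ²) = √((10400)² + 7.71²) = 10400 W/(m²·K).
Amplitude A = F₀ / √((Cω)²+λ²) = 244 / 10400 = 0.0234 K.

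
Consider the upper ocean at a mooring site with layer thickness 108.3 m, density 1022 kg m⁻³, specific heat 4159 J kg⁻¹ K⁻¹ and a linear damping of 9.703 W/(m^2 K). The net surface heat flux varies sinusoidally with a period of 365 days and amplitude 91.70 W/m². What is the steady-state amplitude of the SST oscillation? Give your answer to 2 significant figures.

0.99 K

Areal heat capacity C = ρ c_p D = 1022 × 4159 × 108.3 = 4.60×10^8 J m⁻² K⁻¹.
Angular frequency ω = 2π / T = 2π / 3.15×10^7 s = 1.99×10^-7 s⁻¹.
√((Cω)² + λ²) = √((91.7)² + 9.703²) = 92.2 W/(m²·K).
Amplitude A = F₀ / √((Cω)²+λ²) = 91.70 / 92.2 = 0.994 K.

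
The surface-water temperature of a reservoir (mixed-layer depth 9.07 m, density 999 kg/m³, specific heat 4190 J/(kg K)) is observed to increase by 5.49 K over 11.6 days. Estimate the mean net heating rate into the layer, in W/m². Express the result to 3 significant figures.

Areal heat capacity C = ρ c_p D = 999 × 4190 × 9.07 = 3.80×10^7 J/(m^2 K).
Required heat per unit area: Q = C ΔT = 3.80×10^7 × 5.49 = 2.08×10^8 J/m².
Flux F = Q / Δt = 2.08×10^8 / 1.00×10^6 s = 208 W/m².

208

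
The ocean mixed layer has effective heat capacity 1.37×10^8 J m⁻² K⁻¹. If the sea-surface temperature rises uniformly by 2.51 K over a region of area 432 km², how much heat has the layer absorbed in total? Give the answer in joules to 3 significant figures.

1.49×10^17 J

Areal heat capacity C = 1.37×10^8 J m⁻² K⁻¹ (given).
Heat per unit area: q = C ΔT = 1.37×10^8 × 2.51 = 3.44×10^8 J/m².
Total heat: Q = q × A = 3.44×10^8 × (432 × 10⁶ m²) = 1.49×10^17 J.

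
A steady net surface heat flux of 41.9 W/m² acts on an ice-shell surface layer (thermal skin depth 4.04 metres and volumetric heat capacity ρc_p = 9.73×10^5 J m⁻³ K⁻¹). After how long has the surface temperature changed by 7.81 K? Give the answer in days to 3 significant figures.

8.48 days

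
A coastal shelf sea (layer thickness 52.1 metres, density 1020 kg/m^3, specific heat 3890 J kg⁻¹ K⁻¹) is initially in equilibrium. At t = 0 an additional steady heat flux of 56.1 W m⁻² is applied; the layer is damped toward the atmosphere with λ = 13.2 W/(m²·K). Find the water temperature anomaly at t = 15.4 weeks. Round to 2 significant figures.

1.9 K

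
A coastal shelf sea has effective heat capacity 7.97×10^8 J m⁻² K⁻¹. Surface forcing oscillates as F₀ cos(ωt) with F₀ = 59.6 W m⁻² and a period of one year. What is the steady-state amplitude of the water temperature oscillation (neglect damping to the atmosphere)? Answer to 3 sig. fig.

Areal heat capacity C = 7.97×10^8 J m⁻² K⁻¹ (given).
Angular frequency ω = 2π / T = 2π / 3.15×10^7 s = 1.99×10^-7 s⁻¹.
Cω = 7.97×10^8 × 1.99×10^-7 = 159 W/(m²·K).
Amplitude A = F₀ / (Cω) = 59.6 / 159 = 0.375 K.

0.375 K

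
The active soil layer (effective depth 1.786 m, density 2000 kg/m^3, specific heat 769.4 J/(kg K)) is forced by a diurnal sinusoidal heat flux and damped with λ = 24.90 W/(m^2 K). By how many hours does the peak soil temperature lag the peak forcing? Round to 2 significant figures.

Areal heat capacity C = ρ c_p D = 2000 × 769.4 × 1.786 = 2.75×10^6 J/(m^2 K).
ω = 2π / 86400 s = 7.27×10^-5 s⁻¹.
Phase lag φ = arctan(Cω/λ) = arctan(200/24.90) = 1.45 rad.
Time lag = φ / ω = 1.45 / 7.27×10^-5 = 19900 s = 5.53 hours.

5.5 hours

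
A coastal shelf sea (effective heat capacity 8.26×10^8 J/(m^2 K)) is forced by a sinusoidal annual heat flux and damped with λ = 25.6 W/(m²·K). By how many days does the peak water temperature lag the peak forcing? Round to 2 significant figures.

82 days

Areal heat capacity C = 8.26×10^8 J/(m^2 K) (given).
ω = 2π / 3.15×10^7 s = 1.99×10^-7 s⁻¹.
Phase lag φ = arctan(Cω/λ) = arctan(165/25.6) = 1.42 rad.
Time lag = φ / ω = 1.42 / 1.99×10^-7 = 7.11×10^6 s = 82.3 days.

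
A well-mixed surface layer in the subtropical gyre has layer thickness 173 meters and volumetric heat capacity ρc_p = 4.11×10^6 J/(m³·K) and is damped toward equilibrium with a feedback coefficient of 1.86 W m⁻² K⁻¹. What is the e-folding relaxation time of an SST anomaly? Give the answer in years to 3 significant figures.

12.1 years

Areal heat capacity C = ρc_p × D = 4.11×10^6 × 173 = 7.11×10^8 J/(m^2 K).
Relaxation time τ = C / λ = 7.11×10^8 / 1.86 = 3.82×10^8 s.
In years: 3.82×10^8 s / (3.156×10^7 s/year) = 12.1 years.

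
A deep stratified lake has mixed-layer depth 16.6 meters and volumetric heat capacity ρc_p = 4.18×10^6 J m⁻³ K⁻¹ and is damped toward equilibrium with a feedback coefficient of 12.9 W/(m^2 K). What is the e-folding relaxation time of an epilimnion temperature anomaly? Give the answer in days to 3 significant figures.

62.3 days

Areal heat capacity C = ρc_p × D = 4.18×10^6 × 16.6 = 6.94×10^7 J/(m²·K).
Relaxation time τ = C / λ = 6.94×10^7 / 12.9 = 5.38×10^6 s.
In days: 5.38×10^6 s / (86400 s/day) = 62.3 days.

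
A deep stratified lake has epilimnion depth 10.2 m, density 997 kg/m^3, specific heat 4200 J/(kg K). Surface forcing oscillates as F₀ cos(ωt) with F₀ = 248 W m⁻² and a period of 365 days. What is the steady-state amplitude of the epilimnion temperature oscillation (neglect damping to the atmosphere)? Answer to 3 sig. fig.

Areal heat capacity C = ρ c_p D = 997 × 4200 × 10.2 = 4.27×10^7 J m⁻² K⁻¹.
Angular frequency ω = 2π / T = 2π / 3.15×10^7 s = 1.99×10^-7 s⁻¹.
Cω = 4.27×10^7 × 1.99×10^-7 = 8.51 W/(m²·K).
Amplitude A = F₀ / (Cω) = 248 / 8.51 = 29.1 K.

29.1 K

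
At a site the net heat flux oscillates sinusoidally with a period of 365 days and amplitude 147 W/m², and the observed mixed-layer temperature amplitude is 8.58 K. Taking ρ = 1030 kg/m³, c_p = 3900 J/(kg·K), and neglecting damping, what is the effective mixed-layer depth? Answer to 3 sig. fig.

21.4 m

ω = 2π / 3.15×10^7 s = 1.99×10^-7 s⁻¹.
Required C = F₀ / (A ω) = 147 / (8.58 × 1.99×10^-7) = 8.60×10^7 J/(m²·K).
D = C / (ρ c_p) = 8.60×10^7 / (1030 × 3900) = 21.4 m.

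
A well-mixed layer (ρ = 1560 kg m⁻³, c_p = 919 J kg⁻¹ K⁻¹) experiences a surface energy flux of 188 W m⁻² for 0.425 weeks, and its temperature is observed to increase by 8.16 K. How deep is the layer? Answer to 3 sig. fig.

Heat input Q = F Δt = 188 × 2.57×10^5 s = 4.83×10^7 J/m².
Required areal heat capacity C = Q / ΔT = 5.92×10^6 J/(m²·K).
Depth D = C / (ρ c_p) = 5.92×10^6 / (1560 × 919) = 4.13 m.

4.13 m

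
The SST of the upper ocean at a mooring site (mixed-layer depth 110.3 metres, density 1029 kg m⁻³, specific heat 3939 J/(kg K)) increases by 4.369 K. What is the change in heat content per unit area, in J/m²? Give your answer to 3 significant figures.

Areal heat capacity C = ρ c_p D = 1029 × 3939 × 110.3 = 4.47×10^8 J/(m²·K).
ΔQ = C ΔT = 4.47×10^8 × 4.369 = 1.95×10^9 J/m².

1.95×10^9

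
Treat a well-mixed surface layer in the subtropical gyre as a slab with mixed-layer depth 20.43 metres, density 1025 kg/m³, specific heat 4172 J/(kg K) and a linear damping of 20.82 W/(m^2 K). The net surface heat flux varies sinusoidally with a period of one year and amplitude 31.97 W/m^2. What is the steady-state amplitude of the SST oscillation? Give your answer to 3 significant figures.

1.18 K

Areal heat capacity C = ρ c_p D = 1025 × 4172 × 20.43 = 8.74×10^7 J/(m^2 K).
Angular frequency ω = 2π / T = 2π / 3.15×10^7 s = 1.99×10^-7 s⁻¹.
√((Cω)² + λ²) = √((17.4)² + 20.82²) = 27.1 W/(m²·K).
Amplitude A = F₀ / √((Cω)²+λ²) = 31.97 / 27.1 = 1.18 K.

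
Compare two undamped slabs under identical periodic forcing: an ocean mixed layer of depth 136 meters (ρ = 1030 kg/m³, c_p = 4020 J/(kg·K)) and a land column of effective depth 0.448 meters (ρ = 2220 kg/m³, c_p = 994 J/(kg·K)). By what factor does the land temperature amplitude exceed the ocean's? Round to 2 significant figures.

570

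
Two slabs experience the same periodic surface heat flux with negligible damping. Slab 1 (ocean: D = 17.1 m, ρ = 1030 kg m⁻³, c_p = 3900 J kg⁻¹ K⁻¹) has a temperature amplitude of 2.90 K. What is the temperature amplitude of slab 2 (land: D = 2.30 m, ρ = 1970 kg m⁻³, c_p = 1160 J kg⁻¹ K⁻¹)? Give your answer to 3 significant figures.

C_ocean = 6.87×10^7 J/(m²·K); C_land = 5.26×10^6 J/(m²·K).
A ∝ 1/C ⇒ A_land = A_ocean × C_ocean/C_land = 2.90 × 13.1 = 37.9 K.

37.9 K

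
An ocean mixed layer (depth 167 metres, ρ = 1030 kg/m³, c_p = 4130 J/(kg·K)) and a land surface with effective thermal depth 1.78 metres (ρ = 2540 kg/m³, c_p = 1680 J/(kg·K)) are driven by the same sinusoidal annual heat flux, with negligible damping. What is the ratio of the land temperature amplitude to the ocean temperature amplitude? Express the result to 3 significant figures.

93.5

C_ocean = 1030 × 4130 × 167 = 7.10×10^8 J/(m²·K).
C_land = 2540 × 1680 × 1.78 = 7.60×10^6 J/(m²·K).
Undamped amplitude ∝ 1/C, so A_land/A_ocean = C_ocean/C_land = 93.5.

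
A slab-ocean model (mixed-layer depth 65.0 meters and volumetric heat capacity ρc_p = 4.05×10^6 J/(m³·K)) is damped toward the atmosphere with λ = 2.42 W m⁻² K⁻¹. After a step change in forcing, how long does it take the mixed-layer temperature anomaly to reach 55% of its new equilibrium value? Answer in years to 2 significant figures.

2.8 years

Areal heat capacity C = ρc_p × D = 4.05×10^6 × 65.0 = 2.63×10^8 J/(m²·K).
τ = C / λ = 2.63×10^8 / 2.42 = 1.09×10^8 s.
Fraction reached: 1 − e^(−t/τ) = 0.55 ⇒ t = −τ ln(1 − 0.55) = τ × 0.799.
t = 8.69×10^7 s = 2.75 years.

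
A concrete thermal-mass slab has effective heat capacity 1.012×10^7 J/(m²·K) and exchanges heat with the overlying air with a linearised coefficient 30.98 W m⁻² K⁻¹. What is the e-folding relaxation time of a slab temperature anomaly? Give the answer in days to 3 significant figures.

3.78 days

Areal heat capacity C = 1.012×10^7 J/(m²·K) (given).
Relaxation time τ = C / λ = 1.01×10^7 / 30.98 = 3.27×10^5 s.
In days: 3.27×10^5 s / (86400 s/day) = 3.78 days.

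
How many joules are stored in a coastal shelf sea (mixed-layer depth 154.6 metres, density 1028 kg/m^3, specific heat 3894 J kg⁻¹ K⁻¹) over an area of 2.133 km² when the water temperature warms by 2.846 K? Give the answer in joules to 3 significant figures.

3.76×10^15 J

Areal heat capacity C = ρ c_p D = 1028 × 3894 × 154.6 = 6.19×10^8 J/(m²·K).
Heat per unit area: q = C ΔT = 6.19×10^8 × 2.846 = 1.76×10^9 J/m².
Total heat: Q = q × A = 1.76×10^9 × (2.133 × 10⁶ m²) = 3.76×10^15 J.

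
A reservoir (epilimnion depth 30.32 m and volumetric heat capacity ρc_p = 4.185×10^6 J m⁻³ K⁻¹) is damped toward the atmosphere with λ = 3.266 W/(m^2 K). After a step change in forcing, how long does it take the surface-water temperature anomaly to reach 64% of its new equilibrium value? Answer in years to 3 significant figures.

1.26 years

Areal heat capacity C = ρc_p × D = 4.185×10^6 × 30.32 = 1.27×10^8 J m⁻² K⁻¹.
τ = C / λ = 1.27×10^8 / 3.266 = 3.89×10^7 s.
Fraction reached: 1 − e^(−t/τ) = 0.64 ⇒ t = −τ ln(1 − 0.64) = τ × 1.02.
t = 3.97×10^7 s = 1.26 years.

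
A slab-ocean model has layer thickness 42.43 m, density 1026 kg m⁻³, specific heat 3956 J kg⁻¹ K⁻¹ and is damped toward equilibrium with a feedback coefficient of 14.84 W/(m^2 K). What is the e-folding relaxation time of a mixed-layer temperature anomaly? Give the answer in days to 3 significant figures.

134 days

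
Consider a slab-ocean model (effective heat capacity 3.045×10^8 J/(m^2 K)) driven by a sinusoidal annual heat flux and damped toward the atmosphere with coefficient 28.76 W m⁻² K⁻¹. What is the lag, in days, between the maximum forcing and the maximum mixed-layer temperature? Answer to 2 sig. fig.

Areal heat capacity C = 3.045×10^8 J/(m^2 K) (given).
ω = 2π / 3.15×10^7 s = 1.99×10^-7 s⁻¹.
Phase lag φ = arctan(Cω/λ) = arctan(60.7/28.76) = 1.13 rad.
Time lag = φ / ω = 1.13 / 1.99×10^-7 = 5.66×10^6 s = 65.5 days.

66 days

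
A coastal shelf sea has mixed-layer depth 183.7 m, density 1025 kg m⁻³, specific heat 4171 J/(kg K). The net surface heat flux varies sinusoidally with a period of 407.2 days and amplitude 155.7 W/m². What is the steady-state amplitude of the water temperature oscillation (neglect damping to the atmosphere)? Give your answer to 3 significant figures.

1.11 K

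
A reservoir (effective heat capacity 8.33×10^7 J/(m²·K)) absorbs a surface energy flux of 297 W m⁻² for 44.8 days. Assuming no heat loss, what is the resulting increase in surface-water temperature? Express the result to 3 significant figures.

Areal heat capacity C = 8.33×10^7 J/(m²·K) (given).
Net heat input Q = F Δt = 297 × (44.8 days × 86400 s/day) = 1.15×10^9 J/m².
ΔT = Q / C = 1.15×10^9 / 8.33×10^7 = 13.8 K.

13.8 K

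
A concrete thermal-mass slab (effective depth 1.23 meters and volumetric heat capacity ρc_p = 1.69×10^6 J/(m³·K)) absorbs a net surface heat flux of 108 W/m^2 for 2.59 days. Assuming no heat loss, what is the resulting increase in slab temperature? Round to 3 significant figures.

Areal heat capacity C = ρc_p × D = 1.69×10^6 × 1.23 = 2.08×10^6 J/(m^2 K).
Net heat input Q = F Δt = 108 × (2.59 days × 86400 s/day) = 2.42×10^7 J/m².
ΔT = Q / C = 2.42×10^7 / 2.08×10^6 = 11.6 K.

11.6 K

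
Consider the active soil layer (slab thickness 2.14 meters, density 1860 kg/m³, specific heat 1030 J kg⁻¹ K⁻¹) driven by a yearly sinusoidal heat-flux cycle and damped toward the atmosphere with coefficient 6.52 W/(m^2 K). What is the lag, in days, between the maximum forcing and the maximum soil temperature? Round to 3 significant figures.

7.24 days

Areal heat capacity C = ρ c_p D = 1860 × 1030 × 2.14 = 4.10×10^6 J/(m²·K).
ω = 2π / 3.15×10^7 s = 1.99×10^-7 s⁻¹.
Phase lag φ = arctan(Cω/λ) = arctan(0.817/6.52) = 0.125 rad.
Time lag = φ / ω = 0.125 / 1.99×10^-7 = 6.26×10^5 s = 7.24 days.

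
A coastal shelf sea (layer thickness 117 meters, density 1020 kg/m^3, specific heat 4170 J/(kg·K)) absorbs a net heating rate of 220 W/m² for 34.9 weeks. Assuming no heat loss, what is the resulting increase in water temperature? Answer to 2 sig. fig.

9.3 K

Areal heat capacity C = ρ c_p D = 1020 × 4170 × 117 = 4.98×10^8 J/(m^2 K).
Net heat input Q = F Δt = 220 × (34.9 weeks × 6.048×10^5 s/week) = 4.64×10^9 J/m².
ΔT = Q / C = 4.64×10^9 / 4.98×10^8 = 9.33 K.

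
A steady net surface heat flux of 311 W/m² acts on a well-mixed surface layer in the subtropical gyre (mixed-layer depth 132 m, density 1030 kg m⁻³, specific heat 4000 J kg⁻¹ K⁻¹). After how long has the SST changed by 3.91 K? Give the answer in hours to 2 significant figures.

1900 hours

Areal heat capacity C = ρ c_p D = 1030 × 4000 × 132 = 5.44×10^8 J m⁻² K⁻¹.
Time required: Δt = C ΔT / F = 5.44×10^8 × 3.91 / 311 = 6.84×10^6 s.
In hours: 6.84×10^6 s / (3600 s/hour) = 1900 hours.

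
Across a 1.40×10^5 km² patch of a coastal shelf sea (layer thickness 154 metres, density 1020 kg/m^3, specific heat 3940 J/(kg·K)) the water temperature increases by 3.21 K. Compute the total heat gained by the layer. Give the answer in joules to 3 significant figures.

Areal heat capacity C = ρ c_p D = 1020 × 3940 × 154 = 6.19×10^8 J/(m^2 K).
Heat per unit area: q = C ΔT = 6.19×10^8 × 3.21 = 1.99×10^9 J/m².
Total heat: Q = q × A = 1.99×10^9 × (1.40×10^5 × 10⁶ m²) = 2.78×10^20 J.

2.78×10^20 J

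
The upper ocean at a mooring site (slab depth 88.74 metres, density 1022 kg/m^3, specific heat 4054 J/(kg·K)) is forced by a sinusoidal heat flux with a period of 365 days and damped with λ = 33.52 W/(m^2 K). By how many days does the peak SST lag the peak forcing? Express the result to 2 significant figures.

Areal heat capacity C = ρ c_p D = 1022 × 4054 × 88.74 = 3.68×10^8 J m⁻² K⁻¹.
ω = 2π / 3.15×10^7 s = 1.99×10^-7 s⁻¹.
Phase lag φ = arctan(Cω/λ) = arctan(73.3/33.52) = 1.14 rad.
Time lag = φ / ω = 1.14 / 1.99×10^-7 = 5.73×10^6 s = 66.3 days.

66 days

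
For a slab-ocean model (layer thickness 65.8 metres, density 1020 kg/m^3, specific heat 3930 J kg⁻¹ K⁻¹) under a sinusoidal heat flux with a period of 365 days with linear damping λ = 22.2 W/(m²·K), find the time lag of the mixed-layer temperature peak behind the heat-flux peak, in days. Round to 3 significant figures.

Areal heat capacity C = ρ c_p D = 1020 × 3930 × 65.8 = 2.64×10^8 J/(m²·K).
ω = 2π / 3.15×10^7 s = 1.99×10^-7 s⁻¹.
Phase lag φ = arctan(Cω/λ) = arctan(52.6/22.2) = 1.17 rad.
Time lag = φ / ω = 1.17 / 1.99×10^-7 = 5.88×10^6 s = 68.0 days.

68.0 days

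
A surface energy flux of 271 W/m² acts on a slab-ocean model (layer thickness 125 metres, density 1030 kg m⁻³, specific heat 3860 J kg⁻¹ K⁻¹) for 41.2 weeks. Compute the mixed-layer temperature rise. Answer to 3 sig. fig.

Areal heat capacity C = ρ c_p D = 1030 × 3860 × 125 = 4.97×10^8 J m⁻² K⁻¹.
Net heat input Q = F Δt = 271 × (41.2 weeks × 6.048×10^5 s/week) = 6.75×10^9 J/m².
ΔT = Q / C = 6.75×10^9 / 4.97×10^8 = 13.6 K.

13.6 K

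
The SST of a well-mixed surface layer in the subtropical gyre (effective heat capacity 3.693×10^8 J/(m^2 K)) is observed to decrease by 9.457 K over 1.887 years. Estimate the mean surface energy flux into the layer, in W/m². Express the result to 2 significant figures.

Areal heat capacity C = 3.693×10^8 J/(m^2 K) (given).
Required heat per unit area: Q = C ΔT = 3.69×10^8 × -9.457 = -3.49×10^9 J/m².
Flux F = Q / Δt = -3.49×10^9 / 5.95×10^7 s = -58.6 W/m².

-59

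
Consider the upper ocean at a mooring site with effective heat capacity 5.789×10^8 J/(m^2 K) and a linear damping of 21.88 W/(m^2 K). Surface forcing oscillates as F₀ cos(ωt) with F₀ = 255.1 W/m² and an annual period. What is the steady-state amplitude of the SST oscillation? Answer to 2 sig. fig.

2.2 K

Areal heat capacity C = 5.789×10^8 J/(m^2 K) (given).
Angular frequency ω = 2π / T = 2π / 3.15×10^7 s = 1.99×10^-7 s⁻¹.
√((Cω)² + λ²) = √((115)² + 21.88²) = 117 W/(m²·K).
Amplitude A = F₀ / √((Cω)²+λ²) = 255.1 / 117 = 2.17 K.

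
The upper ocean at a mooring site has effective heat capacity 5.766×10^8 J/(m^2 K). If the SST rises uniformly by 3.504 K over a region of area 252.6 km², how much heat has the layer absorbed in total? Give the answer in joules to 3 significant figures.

5.10×10^17 J

Areal heat capacity C = 5.766×10^8 J/(m^2 K) (given).
Heat per unit area: q = C ΔT = 5.77×10^8 × 3.504 = 2.02×10^9 J/m².
Total heat: Q = q × A = 2.02×10^9 × (252.6 × 10⁶ m²) = 5.10×10^17 J.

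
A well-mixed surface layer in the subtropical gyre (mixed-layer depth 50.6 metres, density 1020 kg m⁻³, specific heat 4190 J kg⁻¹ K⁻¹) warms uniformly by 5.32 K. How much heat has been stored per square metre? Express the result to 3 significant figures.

1.15×10^9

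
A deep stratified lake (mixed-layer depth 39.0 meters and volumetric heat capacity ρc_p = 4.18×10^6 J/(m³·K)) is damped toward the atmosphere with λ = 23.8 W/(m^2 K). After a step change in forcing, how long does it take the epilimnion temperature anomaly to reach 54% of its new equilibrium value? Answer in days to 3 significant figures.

Areal heat capacity C = ρc_p × D = 4.18×10^6 × 39.0 = 1.63×10^8 J/(m²·K).
τ = C / λ = 1.63×10^8 / 23.8 = 6.85×10^6 s.
Fraction reached: 1 − e^(−t/τ) = 0.54 ⇒ t = −τ ln(1 − 0.54) = τ × 0.777.
t = 5.32×10^6 s = 61.6 days.

61.6 days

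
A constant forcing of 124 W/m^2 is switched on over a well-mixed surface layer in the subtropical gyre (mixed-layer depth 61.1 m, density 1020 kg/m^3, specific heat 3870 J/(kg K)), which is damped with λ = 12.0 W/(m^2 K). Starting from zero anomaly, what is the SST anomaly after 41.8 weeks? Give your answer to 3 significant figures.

Areal heat capacity C = ρ c_p D = 1020 × 3870 × 61.1 = 2.41×10^8 J m⁻² K⁻¹.
τ = C / λ = 2.41×10^8 / 12.0 = 2.01×10^7 s.
Equilibrium anomaly ΔT_eq = F / λ = 124 / 12.0 = 10.3 K.
t = 41.8 weeks = 2.53×10^7 s, so t/τ = 1.26.
ΔT(t) = ΔT_eq (1 − e^(−t/τ)) = 10.3 × (1 − e^−1.26) = 7.40 K.

7.40 K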